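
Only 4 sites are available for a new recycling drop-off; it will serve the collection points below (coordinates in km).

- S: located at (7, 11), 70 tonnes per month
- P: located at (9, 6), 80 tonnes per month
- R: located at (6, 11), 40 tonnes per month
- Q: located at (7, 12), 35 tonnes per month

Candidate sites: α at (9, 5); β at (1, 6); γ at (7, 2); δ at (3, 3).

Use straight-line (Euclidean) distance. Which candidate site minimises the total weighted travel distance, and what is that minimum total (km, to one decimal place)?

α, total 1045.9 km

Total weighted distance at each candidate:
  α (9, 5): total = 1045.9
  β (1, 6): total = 1766.5
  γ (7, 2): total = 1700.0
  δ (3, 3): total = 1849.2
Minimum is at α with total 1045.9 km.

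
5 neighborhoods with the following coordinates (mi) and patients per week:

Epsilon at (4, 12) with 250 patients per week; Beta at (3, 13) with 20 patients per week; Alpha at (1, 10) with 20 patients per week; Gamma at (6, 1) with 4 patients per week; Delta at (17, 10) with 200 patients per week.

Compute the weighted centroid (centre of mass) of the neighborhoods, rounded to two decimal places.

The minimiser of Σwᵢ‖p−pᵢ‖² is the weighted centroid p* = (Σwᵢpᵢ)/(Σwᵢ).
Σwᵢ = 494.
Σwᵢxᵢ = 250·4 + 20·3 + 20·1 + 4·6 + 200·17 = 4504.
Σwᵢyᵢ = 250·12 + 20·13 + 20·10 + 4·1 + 200·10 = 5464.
x* = 4504/494 = 9.12, y* = 5464/494 = 11.06.

(9.12, 11.06)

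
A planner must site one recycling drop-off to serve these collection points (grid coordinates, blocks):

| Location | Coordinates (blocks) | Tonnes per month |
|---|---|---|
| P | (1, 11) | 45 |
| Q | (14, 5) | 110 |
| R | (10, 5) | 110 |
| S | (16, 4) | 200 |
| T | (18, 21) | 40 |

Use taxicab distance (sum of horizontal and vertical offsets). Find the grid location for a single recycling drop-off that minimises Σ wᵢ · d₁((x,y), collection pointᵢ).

(14, 5)

Manhattan distance separates: Σwᵢ(|x−xᵢ|+|y−yᵢ|) = Σwᵢ|x−xᵢ| + Σwᵢ|y−yᵢ|, so x and y are optimised independently as 1-D weighted medians.
Total weight W = 505; half = 252.5.
x-coordinate, sorted with cumulative weight:
  x=1 (P, w=45) cum 45
  x=10 (R, w=110) cum 155
  x=14 (Q, w=110) cum 265  ← median
  x=16 (S, w=200) cum 465
  x=18 (T, w=40) cum 505
⇒ x* = 14
y-coordinate, sorted with cumulative weight:
  y=4 (S, w=200) cum 200
  y=5 (Q, w=110) cum 310  ← median
  y=5 (R, w=110) cum 420
  y=11 (P, w=45) cum 465
  y=21 (T, w=40) cum 505
⇒ y* = 5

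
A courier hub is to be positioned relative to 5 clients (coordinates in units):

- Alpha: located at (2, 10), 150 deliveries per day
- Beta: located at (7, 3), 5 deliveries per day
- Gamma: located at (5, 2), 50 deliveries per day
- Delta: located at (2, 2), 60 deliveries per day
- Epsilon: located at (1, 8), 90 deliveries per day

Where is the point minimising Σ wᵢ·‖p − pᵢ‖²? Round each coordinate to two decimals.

(2.24, 6.92)

The minimiser of Σwᵢ‖p−pᵢ‖² is the weighted centroid p* = (Σwᵢpᵢ)/(Σwᵢ).
Σwᵢ = 355.
Σwᵢxᵢ = 150·2 + 5·7 + 50·5 + 60·2 + 90·1 = 795.
Σwᵢyᵢ = 150·10 + 5·3 + 50·2 + 60·2 + 90·8 = 2455.
x* = 795/355 = 2.24, y* = 2455/355 = 6.92.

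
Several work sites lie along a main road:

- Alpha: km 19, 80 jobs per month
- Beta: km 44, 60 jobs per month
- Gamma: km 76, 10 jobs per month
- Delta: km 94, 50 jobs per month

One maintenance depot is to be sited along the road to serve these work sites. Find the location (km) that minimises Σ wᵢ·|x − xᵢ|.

x = 44

For a sum of weighted absolute distances on a line, the optimum is the weighted median (not the mean). Total weight W = 200; half-weight = 100.
Sort by position and accumulate weight:
  km 19 (Alpha, w=80) → cum 80
  km 44 (Beta, w=60) → cum 140  ≥ 100 → median here
  km 76 (Gamma, w=10) → cum 150
  km 94 (Delta, w=50) → cum 200
Optimal location: km 44.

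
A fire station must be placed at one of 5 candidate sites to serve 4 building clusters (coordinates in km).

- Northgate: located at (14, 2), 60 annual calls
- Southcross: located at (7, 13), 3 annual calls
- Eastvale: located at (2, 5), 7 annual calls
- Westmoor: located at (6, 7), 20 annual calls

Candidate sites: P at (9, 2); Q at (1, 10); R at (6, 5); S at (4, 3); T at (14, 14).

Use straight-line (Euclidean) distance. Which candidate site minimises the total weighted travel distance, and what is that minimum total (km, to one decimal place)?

Total weighted distance at each candidate:
  P (9, 2): total = 503.5
  Q (1, 10): total = 1088.3
  R (6, 5): total = 604.8
  S (4, 3): total = 743.6
  T (14, 14): total = 1058.8
Minimum is at P with total 503.5 km.

P, total 503.5 km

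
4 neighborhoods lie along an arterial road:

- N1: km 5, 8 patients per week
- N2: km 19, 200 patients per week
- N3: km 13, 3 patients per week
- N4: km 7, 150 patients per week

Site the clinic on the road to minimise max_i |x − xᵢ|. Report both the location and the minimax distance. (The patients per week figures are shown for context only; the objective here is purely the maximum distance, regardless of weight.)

location 12, max distance 7

The 1-center on a line is the midpoint of the two extreme points: leftmost at 5, rightmost at 19.
Optimal location = (5 + 19)/2 = 12; maximum distance = (19 − 5)/2 = 7.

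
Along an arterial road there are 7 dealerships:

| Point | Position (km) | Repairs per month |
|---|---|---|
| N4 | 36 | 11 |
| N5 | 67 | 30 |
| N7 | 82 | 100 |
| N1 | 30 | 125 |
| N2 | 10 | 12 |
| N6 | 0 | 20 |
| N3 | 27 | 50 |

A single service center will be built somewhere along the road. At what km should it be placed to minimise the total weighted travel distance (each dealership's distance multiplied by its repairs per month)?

x = 30

For a sum of weighted absolute distances on a line, the optimum is the weighted median (not the mean). Total weight W = 348; half-weight = 174.
Sort by position and accumulate weight:
  km 0 (N6, w=20) → cum 20
  km 10 (N2, w=12) → cum 32
  km 27 (N3, w=50) → cum 82
  km 30 (N1, w=125) → cum 207  ≥ 174 → median here
  km 36 (N4, w=11) → cum 218
  km 67 (N5, w=30) → cum 248
  km 82 (N7, w=100) → cum 348
Optimal location: km 30.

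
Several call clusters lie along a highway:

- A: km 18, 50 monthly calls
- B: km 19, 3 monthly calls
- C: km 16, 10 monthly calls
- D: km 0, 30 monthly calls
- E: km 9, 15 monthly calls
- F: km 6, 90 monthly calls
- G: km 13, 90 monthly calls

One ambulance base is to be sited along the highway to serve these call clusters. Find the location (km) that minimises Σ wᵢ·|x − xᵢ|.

For a sum of weighted absolute distances on a line, the optimum is the weighted median (not the mean). Total weight W = 288; half-weight = 144.
Sort by position and accumulate weight:
  km 0 (D, w=30) → cum 30
  km 6 (F, w=90) → cum 120
  km 9 (E, w=15) → cum 135
  km 13 (G, w=90) → cum 225  ≥ 144 → median here
  km 16 (C, w=10) → cum 235
  km 18 (A, w=50) → cum 285
  km 19 (B, w=3) → cum 288
Optimal location: km 13.

x = 13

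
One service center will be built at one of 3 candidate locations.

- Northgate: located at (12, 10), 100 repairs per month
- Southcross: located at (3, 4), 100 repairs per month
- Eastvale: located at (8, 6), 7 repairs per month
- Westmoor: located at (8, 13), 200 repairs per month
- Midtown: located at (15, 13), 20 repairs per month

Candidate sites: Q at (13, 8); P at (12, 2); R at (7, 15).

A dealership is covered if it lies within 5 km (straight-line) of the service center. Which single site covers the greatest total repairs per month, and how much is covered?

R, covering 200

Coverage radius r = 5 km; a point is covered iff (Δx)²+(Δy)² ≤ 5² = 25.
  Q (13, 8): covers {Northgate} → 100
  P (12, 2): covers {none} → 0
  R (7, 15): covers {Westmoor} → 200
Maximum coverage at R: 200 repairs per month.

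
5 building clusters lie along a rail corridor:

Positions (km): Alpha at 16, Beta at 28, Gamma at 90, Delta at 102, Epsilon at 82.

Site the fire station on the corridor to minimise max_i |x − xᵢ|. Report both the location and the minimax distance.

location 59, max distance 43

The 1-center on a line is the midpoint of the two extreme points: leftmost at 16, rightmost at 102.
Optimal location = (16 + 102)/2 = 59; maximum distance = (102 − 16)/2 = 43.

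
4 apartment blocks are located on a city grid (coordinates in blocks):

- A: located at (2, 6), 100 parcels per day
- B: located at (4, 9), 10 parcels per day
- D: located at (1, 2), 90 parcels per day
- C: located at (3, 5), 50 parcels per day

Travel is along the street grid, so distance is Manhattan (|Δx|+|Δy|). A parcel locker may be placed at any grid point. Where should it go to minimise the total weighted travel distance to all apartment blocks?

(2, 5)

Manhattan distance separates: Σwᵢ(|x−xᵢ|+|y−yᵢ|) = Σwᵢ|x−xᵢ| + Σwᵢ|y−yᵢ|, so x and y are optimised independently as 1-D weighted medians.
Total weight W = 250; half = 125.
x-coordinate, sorted with cumulative weight:
  x=1 (D, w=90) cum 90
  x=2 (A, w=100) cum 190  ← median
  x=3 (C, w=50) cum 240
  x=4 (B, w=10) cum 250
⇒ x* = 2
y-coordinate, sorted with cumulative weight:
  y=2 (D, w=90) cum 90
  y=5 (C, w=50) cum 140  ← median
  y=6 (A, w=100) cum 240
  y=9 (B, w=10) cum 250
⇒ y* = 5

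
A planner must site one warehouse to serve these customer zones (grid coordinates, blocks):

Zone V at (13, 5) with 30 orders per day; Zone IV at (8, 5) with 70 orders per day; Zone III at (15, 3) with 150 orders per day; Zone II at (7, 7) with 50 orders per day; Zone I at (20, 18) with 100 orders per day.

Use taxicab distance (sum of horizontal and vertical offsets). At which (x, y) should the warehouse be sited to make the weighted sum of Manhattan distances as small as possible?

(15, 5)

Manhattan distance separates: Σwᵢ(|x−xᵢ|+|y−yᵢ|) = Σwᵢ|x−xᵢ| + Σwᵢ|y−yᵢ|, so x and y are optimised independently as 1-D weighted medians.
Total weight W = 400; half = 200.
x-coordinate, sorted with cumulative weight:
  x=7 (Zone II, w=50) cum 50
  x=8 (Zone IV, w=70) cum 120
  x=13 (Zone V, w=30) cum 150
  x=15 (Zone III, w=150) cum 300  ← median
  x=20 (Zone I, w=100) cum 400
⇒ x* = 15
y-coordinate, sorted with cumulative weight:
  y=3 (Zone III, w=150) cum 150
  y=5 (Zone V, w=30) cum 180
  y=5 (Zone IV, w=70) cum 250  ← median
  y=7 (Zone II, w=50) cum 300
  y=18 (Zone I, w=100) cum 400
⇒ y* = 5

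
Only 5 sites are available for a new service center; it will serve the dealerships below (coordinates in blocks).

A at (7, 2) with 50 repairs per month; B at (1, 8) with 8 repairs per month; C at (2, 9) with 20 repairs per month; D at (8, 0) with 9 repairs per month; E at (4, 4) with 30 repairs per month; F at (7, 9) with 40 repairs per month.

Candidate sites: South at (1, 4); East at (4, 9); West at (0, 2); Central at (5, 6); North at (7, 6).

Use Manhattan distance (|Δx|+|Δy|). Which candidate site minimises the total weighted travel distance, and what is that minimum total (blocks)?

North, total 757 blocks

Total weighted distance at each candidate:
  South (1, 4): total = 1181
  East (4, 9): total = 959
  West (0, 2): total = 1416
  Central (5, 6): total = 839
  North (7, 6): total = 757
Minimum is at North with total 757 blocks.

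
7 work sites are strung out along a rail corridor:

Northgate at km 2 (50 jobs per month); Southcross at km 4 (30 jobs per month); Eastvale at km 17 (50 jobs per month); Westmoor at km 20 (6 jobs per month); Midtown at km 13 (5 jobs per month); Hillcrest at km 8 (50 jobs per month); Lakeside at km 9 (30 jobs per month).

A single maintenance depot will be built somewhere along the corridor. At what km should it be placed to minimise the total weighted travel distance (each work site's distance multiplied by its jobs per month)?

x = 8

For a sum of weighted absolute distances on a line, the optimum is the weighted median (not the mean). Total weight W = 221; half-weight = 110.5.
Sort by position and accumulate weight:
  km 2 (Northgate, w=50) → cum 50
  km 4 (Southcross, w=30) → cum 80
  km 8 (Hillcrest, w=50) → cum 130  ≥ 110.5 → median here
  km 9 (Lakeside, w=30) → cum 160
  km 13 (Midtown, w=5) → cum 165
  km 17 (Eastvale, w=50) → cum 215
  km 20 (Westmoor, w=6) → cum 221
Optimal location: km 8.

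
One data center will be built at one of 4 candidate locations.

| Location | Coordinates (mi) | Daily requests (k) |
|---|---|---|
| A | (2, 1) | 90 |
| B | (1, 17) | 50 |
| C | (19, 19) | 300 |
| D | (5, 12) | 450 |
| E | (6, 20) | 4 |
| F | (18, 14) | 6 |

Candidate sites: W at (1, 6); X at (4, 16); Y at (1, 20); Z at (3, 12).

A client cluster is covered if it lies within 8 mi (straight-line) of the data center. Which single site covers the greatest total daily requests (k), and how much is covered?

W, covering 540

Coverage radius r = 8 mi; a point is covered iff (Δx)²+(Δy)² ≤ 8² = 64.
  W (1, 6): covers {A, D} → 540
  X (4, 16): covers {B, D, E} → 504
  Y (1, 20): covers {B, E} → 54
  Z (3, 12): covers {B, D} → 500
Maximum coverage at W: 540 daily requests (k).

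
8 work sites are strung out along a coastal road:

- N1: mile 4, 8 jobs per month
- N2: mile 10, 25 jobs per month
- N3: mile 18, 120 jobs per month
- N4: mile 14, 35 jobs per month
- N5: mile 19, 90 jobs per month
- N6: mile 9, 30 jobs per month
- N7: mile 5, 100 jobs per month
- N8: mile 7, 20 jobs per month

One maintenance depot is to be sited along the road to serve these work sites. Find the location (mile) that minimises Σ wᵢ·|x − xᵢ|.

For a sum of weighted absolute distances on a line, the optimum is the weighted median (not the mean). Total weight W = 428; half-weight = 214.
Sort by position and accumulate weight:
  mile 4 (N1, w=8) → cum 8
  mile 5 (N7, w=100) → cum 108
  mile 7 (N8, w=20) → cum 128
  mile 9 (N6, w=30) → cum 158
  mile 10 (N2, w=25) → cum 183
  mile 14 (N4, w=35) → cum 218  ≥ 214 → median here
  mile 18 (N3, w=120) → cum 338
  mile 19 (N5, w=90) → cum 428
Optimal location: mile 14.

x = 14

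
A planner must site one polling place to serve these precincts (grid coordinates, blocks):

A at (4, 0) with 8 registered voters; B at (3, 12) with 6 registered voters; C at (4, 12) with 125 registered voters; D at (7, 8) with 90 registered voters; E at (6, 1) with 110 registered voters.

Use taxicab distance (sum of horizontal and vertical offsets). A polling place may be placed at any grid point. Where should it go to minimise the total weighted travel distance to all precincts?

(6, 8)

Manhattan distance separates: Σwᵢ(|x−xᵢ|+|y−yᵢ|) = Σwᵢ|x−xᵢ| + Σwᵢ|y−yᵢ|, so x and y are optimised independently as 1-D weighted medians.
Total weight W = 339; half = 169.5.
x-coordinate, sorted with cumulative weight:
  x=3 (B, w=6) cum 6
  x=4 (A, w=8) cum 14
  x=4 (C, w=125) cum 139
  x=6 (E, w=110) cum 249  ← median
  x=7 (D, w=90) cum 339
⇒ x* = 6
y-coordinate, sorted with cumulative weight:
  y=0 (A, w=8) cum 8
  y=1 (E, w=110) cum 118
  y=8 (D, w=90) cum 208  ← median
  y=12 (B, w=6) cum 214
  y=12 (C, w=125) cum 339
⇒ y* = 8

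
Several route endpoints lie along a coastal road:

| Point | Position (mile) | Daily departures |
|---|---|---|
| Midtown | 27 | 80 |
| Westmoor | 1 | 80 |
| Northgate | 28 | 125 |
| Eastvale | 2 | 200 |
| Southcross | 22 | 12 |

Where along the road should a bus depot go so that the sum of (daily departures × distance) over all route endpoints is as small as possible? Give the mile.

x = 2

For a sum of weighted absolute distances on a line, the optimum is the weighted median (not the mean). Total weight W = 497; half-weight = 248.5.
Sort by position and accumulate weight:
  mile 1 (Westmoor, w=80) → cum 80
  mile 2 (Eastvale, w=200) → cum 280  ≥ 248.5 → median here
  mile 22 (Southcross, w=12) → cum 292
  mile 27 (Midtown, w=80) → cum 372
  mile 28 (Northgate, w=125) → cum 497
Optimal location: mile 2.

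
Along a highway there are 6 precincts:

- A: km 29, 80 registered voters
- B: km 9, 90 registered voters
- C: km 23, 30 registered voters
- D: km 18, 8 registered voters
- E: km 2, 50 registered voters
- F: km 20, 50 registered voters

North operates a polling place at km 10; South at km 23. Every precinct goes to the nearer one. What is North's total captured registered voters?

The indifferent point is the midpoint (10+23)/2 = 16.5; precincts left of it (closer to North at 10) go to North, those right go to South.
  E at 2 (w=50) → North
  B at 9 (w=90) → North
  D at 18 (w=8) → South
  F at 20 (w=50) → South
  C at 23 (w=30) → South
  A at 29 (w=80) → South
North captures 140; South captures 168.

140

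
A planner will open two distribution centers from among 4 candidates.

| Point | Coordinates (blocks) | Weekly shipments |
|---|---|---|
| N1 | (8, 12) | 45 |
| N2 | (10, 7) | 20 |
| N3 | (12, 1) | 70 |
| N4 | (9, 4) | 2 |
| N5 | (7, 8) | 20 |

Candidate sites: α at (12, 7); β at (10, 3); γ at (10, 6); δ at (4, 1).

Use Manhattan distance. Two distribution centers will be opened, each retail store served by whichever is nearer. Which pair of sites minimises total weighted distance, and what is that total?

Evaluate every pair (each demand assigned to the nearer of the two):
  {β, γ}: total = 764
  {α, β}: total = 849
  {α, γ}: total = 906
  {γ, δ}: total = 976
  {α, δ}: total = 997
  {β, δ}: total = 1019
Best pair: {β, γ} with total 764.

{β, γ}, total 764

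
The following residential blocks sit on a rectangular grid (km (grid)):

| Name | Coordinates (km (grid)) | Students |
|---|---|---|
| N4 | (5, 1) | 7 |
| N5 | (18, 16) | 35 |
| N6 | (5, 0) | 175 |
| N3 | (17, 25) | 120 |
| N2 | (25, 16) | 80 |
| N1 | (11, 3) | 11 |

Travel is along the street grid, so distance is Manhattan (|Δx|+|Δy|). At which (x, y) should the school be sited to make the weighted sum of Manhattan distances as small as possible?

Manhattan distance separates: Σwᵢ(|x−xᵢ|+|y−yᵢ|) = Σwᵢ|x−xᵢ| + Σwᵢ|y−yᵢ|, so x and y are optimised independently as 1-D weighted medians.
Total weight W = 428; half = 214.
x-coordinate, sorted with cumulative weight:
  x=5 (N4, w=7) cum 7
  x=5 (N6, w=175) cum 182
  x=11 (N1, w=11) cum 193
  x=17 (N3, w=120) cum 313  ← median
  x=18 (N5, w=35) cum 348
  x=25 (N2, w=80) cum 428
⇒ x* = 17
y-coordinate, sorted with cumulative weight:
  y=0 (N6, w=175) cum 175
  y=1 (N4, w=7) cum 182
  y=3 (N1, w=11) cum 193
  y=16 (N5, w=35) cum 228  ← median
  y=16 (N2, w=80) cum 308
  y=25 (N3, w=120) cum 428
⇒ y* = 16

(17, 16)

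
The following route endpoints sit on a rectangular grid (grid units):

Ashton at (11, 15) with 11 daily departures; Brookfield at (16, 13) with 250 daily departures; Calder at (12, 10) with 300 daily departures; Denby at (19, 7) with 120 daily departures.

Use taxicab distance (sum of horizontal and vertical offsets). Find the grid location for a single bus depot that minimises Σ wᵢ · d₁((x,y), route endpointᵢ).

(16, 10)

Manhattan distance separates: Σwᵢ(|x−xᵢ|+|y−yᵢ|) = Σwᵢ|x−xᵢ| + Σwᵢ|y−yᵢ|, so x and y are optimised independently as 1-D weighted medians.
Total weight W = 681; half = 340.5.
x-coordinate, sorted with cumulative weight:
  x=11 (Ashton, w=11) cum 11
  x=12 (Calder, w=300) cum 311
  x=16 (Brookfield, w=250) cum 561  ← median
  x=19 (Denby, w=120) cum 681
⇒ x* = 16
y-coordinate, sorted with cumulative weight:
  y=7 (Denby, w=120) cum 120
  y=10 (Calder, w=300) cum 420  ← median
  y=13 (Brookfield, w=250) cum 670
  y=15 (Ashton, w=11) cum 681
⇒ y* = 10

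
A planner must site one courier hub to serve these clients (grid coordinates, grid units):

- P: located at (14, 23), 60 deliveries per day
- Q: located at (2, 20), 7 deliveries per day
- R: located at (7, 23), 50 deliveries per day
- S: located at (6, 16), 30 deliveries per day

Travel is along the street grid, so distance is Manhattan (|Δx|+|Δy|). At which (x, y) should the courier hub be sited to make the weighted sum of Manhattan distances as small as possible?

(7, 23)

Manhattan distance separates: Σwᵢ(|x−xᵢ|+|y−yᵢ|) = Σwᵢ|x−xᵢ| + Σwᵢ|y−yᵢ|, so x and y are optimised independently as 1-D weighted medians.
Total weight W = 147; half = 73.5.
x-coordinate, sorted with cumulative weight:
  x=2 (Q, w=7) cum 7
  x=6 (S, w=30) cum 37
  x=7 (R, w=50) cum 87  ← median
  x=14 (P, w=60) cum 147
⇒ x* = 7
y-coordinate, sorted with cumulative weight:
  y=16 (S, w=30) cum 30
  y=20 (Q, w=7) cum 37
  y=23 (P, w=60) cum 97  ← median
  y=23 (R, w=50) cum 147
⇒ y* = 23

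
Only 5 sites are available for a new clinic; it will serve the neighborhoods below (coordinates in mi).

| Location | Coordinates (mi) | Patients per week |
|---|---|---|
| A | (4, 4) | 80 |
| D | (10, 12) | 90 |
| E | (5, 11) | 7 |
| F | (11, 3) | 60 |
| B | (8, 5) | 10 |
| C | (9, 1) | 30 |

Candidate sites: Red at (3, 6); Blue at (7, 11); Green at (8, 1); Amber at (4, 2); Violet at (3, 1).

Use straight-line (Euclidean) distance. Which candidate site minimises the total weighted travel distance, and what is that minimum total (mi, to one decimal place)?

Total weighted distance at each candidate:
  Red (3, 6): total = 1844.3
  Blue (7, 11): total = 1811.3
  Green (8, 1): total = 1765.6
  Amber (4, 2): total = 1900.2
  Violet (3, 1): total = 2236.6
Minimum is at Green with total 1765.6 mi.

Green, total 1765.6 mi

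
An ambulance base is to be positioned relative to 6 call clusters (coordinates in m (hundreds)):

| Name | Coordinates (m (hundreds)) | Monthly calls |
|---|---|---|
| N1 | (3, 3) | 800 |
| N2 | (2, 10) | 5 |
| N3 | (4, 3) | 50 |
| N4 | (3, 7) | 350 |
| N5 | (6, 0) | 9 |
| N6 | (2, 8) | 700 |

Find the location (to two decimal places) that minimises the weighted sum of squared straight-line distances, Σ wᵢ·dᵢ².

(2.67, 5.56)

The minimiser of Σwᵢ‖p−pᵢ‖² is the weighted centroid p* = (Σwᵢpᵢ)/(Σwᵢ).
Σwᵢ = 1914.
Σwᵢxᵢ = 800·3 + 5·2 + 50·4 + 350·3 + 9·6 + 700·2 = 5114.
Σwᵢyᵢ = 800·3 + 5·10 + 50·3 + 350·7 + 9·0 + 700·8 = 10650.
x* = 5114/1914 = 2.67, y* = 10650/1914 = 5.56.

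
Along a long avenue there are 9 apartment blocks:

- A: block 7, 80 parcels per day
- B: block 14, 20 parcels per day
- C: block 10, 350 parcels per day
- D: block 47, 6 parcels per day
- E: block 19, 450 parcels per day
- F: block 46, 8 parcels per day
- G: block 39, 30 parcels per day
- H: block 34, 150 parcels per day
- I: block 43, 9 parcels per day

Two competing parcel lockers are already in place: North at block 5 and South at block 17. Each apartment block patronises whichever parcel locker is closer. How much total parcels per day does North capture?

The indifferent point is the midpoint (5+17)/2 = 11; apartment blocks left of it (closer to North at 5) go to North, those right go to South.
  A at 7 (w=80) → North
  C at 10 (w=350) → North
  B at 14 (w=20) → South
  E at 19 (w=450) → South
  H at 34 (w=150) → South
  G at 39 (w=30) → South
  I at 43 (w=9) → South
  F at 46 (w=8) → South
  D at 47 (w=6) → South
North captures 430; South captures 673.

430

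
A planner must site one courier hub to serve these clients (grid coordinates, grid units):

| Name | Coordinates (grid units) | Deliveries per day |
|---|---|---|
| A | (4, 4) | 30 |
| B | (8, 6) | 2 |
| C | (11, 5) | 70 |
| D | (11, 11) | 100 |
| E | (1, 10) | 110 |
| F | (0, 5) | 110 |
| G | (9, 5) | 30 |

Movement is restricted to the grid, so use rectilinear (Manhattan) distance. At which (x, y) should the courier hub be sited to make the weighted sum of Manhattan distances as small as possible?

Manhattan distance separates: Σwᵢ(|x−xᵢ|+|y−yᵢ|) = Σwᵢ|x−xᵢ| + Σwᵢ|y−yᵢ|, so x and y are optimised independently as 1-D weighted medians.
Total weight W = 452; half = 226.
x-coordinate, sorted with cumulative weight:
  x=0 (F, w=110) cum 110
  x=1 (E, w=110) cum 220
  x=4 (A, w=30) cum 250  ← median
  x=8 (B, w=2) cum 252
  x=9 (G, w=30) cum 282
  x=11 (C, w=70) cum 352
  x=11 (D, w=100) cum 452
⇒ x* = 4
y-coordinate, sorted with cumulative weight:
  y=4 (A, w=30) cum 30
  y=5 (C, w=70) cum 100
  y=5 (F, w=110) cum 210
  y=5 (G, w=30) cum 240  ← median
  y=6 (B, w=2) cum 242
  y=10 (E, w=110) cum 352
  y=11 (D, w=100) cum 452
⇒ y* = 5

(4, 5)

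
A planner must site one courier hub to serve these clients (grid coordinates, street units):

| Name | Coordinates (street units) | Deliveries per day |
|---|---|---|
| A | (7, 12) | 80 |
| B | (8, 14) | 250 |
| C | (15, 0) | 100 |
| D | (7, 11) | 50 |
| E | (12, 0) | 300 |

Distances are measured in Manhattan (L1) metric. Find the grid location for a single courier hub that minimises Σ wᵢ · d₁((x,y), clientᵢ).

(12, 0)

Manhattan distance separates: Σwᵢ(|x−xᵢ|+|y−yᵢ|) = Σwᵢ|x−xᵢ| + Σwᵢ|y−yᵢ|, so x and y are optimised independently as 1-D weighted medians.
Total weight W = 780; half = 390.
x-coordinate, sorted with cumulative weight:
  x=7 (A, w=80) cum 80
  x=7 (D, w=50) cum 130
  x=8 (B, w=250) cum 380
  x=12 (E, w=300) cum 680  ← median
  x=15 (C, w=100) cum 780
⇒ x* = 12
y-coordinate, sorted with cumulative weight:
  y=0 (C, w=100) cum 100
  y=0 (E, w=300) cum 400  ← median
  y=11 (D, w=50) cum 450
  y=12 (A, w=80) cum 530
  y=14 (B, w=250) cum 780
⇒ y* = 0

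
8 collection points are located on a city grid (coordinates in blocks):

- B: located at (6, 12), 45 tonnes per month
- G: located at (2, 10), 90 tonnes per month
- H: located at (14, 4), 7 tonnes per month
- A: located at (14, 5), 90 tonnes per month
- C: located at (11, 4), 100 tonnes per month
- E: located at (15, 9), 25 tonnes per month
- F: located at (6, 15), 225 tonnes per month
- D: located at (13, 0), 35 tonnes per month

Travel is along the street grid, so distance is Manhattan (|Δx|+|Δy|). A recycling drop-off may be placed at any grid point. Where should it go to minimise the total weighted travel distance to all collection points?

Manhattan distance separates: Σwᵢ(|x−xᵢ|+|y−yᵢ|) = Σwᵢ|x−xᵢ| + Σwᵢ|y−yᵢ|, so x and y are optimised independently as 1-D weighted medians.
Total weight W = 617; half = 308.5.
x-coordinate, sorted with cumulative weight:
  x=2 (G, w=90) cum 90
  x=6 (B, w=45) cum 135
  x=6 (F, w=225) cum 360  ← median
  x=11 (C, w=100) cum 460
  x=13 (D, w=35) cum 495
  x=14 (H, w=7) cum 502
  x=14 (A, w=90) cum 592
  x=15 (E, w=25) cum 617
⇒ x* = 6
y-coordinate, sorted with cumulative weight:
  y=0 (D, w=35) cum 35
  y=4 (H, w=7) cum 42
  y=4 (C, w=100) cum 142
  y=5 (A, w=90) cum 232
  y=9 (E, w=25) cum 257
  y=10 (G, w=90) cum 347  ← median
  y=12 (B, w=45) cum 392
  y=15 (F, w=225) cum 617
⇒ y* = 10

(6, 10)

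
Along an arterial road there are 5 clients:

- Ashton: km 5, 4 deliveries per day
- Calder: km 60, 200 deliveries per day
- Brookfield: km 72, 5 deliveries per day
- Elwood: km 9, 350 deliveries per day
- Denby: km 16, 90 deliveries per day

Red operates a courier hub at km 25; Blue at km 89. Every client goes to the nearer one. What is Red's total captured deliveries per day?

444

The indifferent point is the midpoint (25+89)/2 = 57; clients left of it (closer to Red at 25) go to Red, those right go to Blue.
  Ashton at 5 (w=4) → Red
  Elwood at 9 (w=350) → Red
  Denby at 16 (w=90) → Red
  Calder at 60 (w=200) → Blue
  Brookfield at 72 (w=5) → Blue
Red captures 444; Blue captures 205.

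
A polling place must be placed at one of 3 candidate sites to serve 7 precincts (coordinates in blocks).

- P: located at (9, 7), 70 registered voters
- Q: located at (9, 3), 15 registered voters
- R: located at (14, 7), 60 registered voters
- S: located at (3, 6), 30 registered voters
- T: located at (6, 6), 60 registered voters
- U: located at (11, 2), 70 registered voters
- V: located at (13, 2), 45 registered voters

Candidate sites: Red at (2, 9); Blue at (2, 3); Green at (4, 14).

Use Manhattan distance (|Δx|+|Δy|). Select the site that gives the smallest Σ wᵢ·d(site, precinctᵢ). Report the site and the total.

Total weighted distance at each candidate:
  Red (2, 9): total = 4135
  Blue (2, 3): total = 3615
  Green (4, 14): total = 5245
Minimum is at Blue with total 3615 blocks.

Blue, total 3615 blocks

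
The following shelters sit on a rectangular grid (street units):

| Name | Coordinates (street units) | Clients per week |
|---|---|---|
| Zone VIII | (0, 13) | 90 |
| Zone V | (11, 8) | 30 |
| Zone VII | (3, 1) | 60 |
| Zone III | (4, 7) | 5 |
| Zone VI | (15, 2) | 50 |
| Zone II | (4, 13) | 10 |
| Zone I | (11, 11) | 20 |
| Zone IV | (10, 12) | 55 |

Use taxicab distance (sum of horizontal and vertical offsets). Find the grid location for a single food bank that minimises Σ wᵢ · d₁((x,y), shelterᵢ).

(4, 11)

Manhattan distance separates: Σwᵢ(|x−xᵢ|+|y−yᵢ|) = Σwᵢ|x−xᵢ| + Σwᵢ|y−yᵢ|, so x and y are optimised independently as 1-D weighted medians.
Total weight W = 320; half = 160.
x-coordinate, sorted with cumulative weight:
  x=0 (Zone VIII, w=90) cum 90
  x=3 (Zone VII, w=60) cum 150
  x=4 (Zone III, w=5) cum 155
  x=4 (Zone II, w=10) cum 165  ← median
  x=10 (Zone IV, w=55) cum 220
  x=11 (Zone V, w=30) cum 250
  x=11 (Zone I, w=20) cum 270
  x=15 (Zone VI, w=50) cum 320
⇒ x* = 4
y-coordinate, sorted with cumulative weight:
  y=1 (Zone VII, w=60) cum 60
  y=2 (Zone VI, w=50) cum 110
  y=7 (Zone III, w=5) cum 115
  y=8 (Zone V, w=30) cum 145
  y=11 (Zone I, w=20) cum 165  ← median
  y=12 (Zone IV, w=55) cum 220
  y=13 (Zone VIII, w=90) cum 310
  y=13 (Zone II, w=10) cum 320
⇒ y* = 11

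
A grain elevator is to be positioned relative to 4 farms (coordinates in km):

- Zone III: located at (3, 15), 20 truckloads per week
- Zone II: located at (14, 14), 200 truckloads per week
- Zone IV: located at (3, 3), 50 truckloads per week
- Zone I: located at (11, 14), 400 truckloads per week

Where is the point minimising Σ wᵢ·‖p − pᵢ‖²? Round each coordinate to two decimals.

The minimiser of Σwᵢ‖p−pᵢ‖² is the weighted centroid p* = (Σwᵢpᵢ)/(Σwᵢ).
Σwᵢ = 670.
Σwᵢxᵢ = 20·3 + 200·14 + 50·3 + 400·11 = 7410.
Σwᵢyᵢ = 20·15 + 200·14 + 50·3 + 400·14 = 8850.
x* = 7410/670 = 11.06, y* = 8850/670 = 13.21.

(11.06, 13.21)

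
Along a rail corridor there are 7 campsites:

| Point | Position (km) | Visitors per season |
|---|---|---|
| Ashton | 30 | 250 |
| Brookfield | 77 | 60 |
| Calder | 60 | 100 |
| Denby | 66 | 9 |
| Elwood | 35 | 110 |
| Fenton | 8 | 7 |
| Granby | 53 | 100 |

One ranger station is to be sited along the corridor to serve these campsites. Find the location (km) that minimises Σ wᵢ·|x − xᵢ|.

For a sum of weighted absolute distances on a line, the optimum is the weighted median (not the mean). Total weight W = 636; half-weight = 318.
Sort by position and accumulate weight:
  km 8 (Fenton, w=7) → cum 7
  km 30 (Ashton, w=250) → cum 257
  km 35 (Elwood, w=110) → cum 367  ≥ 318 → median here
  km 53 (Granby, w=100) → cum 467
  km 60 (Calder, w=100) → cum 567
  km 66 (Denby, w=9) → cum 576
  km 77 (Brookfield, w=60) → cum 636
Optimal location: km 35.

x = 35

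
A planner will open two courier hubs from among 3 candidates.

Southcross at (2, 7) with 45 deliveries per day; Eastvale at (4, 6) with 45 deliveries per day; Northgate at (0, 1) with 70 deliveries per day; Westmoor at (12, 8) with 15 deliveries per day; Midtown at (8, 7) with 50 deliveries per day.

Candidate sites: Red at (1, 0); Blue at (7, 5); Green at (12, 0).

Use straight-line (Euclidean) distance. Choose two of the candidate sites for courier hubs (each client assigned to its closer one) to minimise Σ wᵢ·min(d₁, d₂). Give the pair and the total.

{Red, Blue}, total 682.9

Evaluate every pair (each demand assigned to the nearer of the two):
  {Red, Blue}: total = 682.9
  {Blue, Green}: total = 1148.3
  {Red, Green}: total = 1242.2
Best pair: {Red, Blue} with total 682.9.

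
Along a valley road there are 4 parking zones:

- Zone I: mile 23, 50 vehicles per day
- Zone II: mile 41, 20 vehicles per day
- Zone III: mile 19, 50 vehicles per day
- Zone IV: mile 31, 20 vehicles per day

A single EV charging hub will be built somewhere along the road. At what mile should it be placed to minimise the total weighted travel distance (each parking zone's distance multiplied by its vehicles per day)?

For a sum of weighted absolute distances on a line, the optimum is the weighted median (not the mean). Total weight W = 140; half-weight = 70.
Sort by position and accumulate weight:
  mile 19 (Zone III, w=50) → cum 50
  mile 23 (Zone I, w=50) → cum 100  ≥ 70 → median here
  mile 31 (Zone IV, w=20) → cum 120
  mile 41 (Zone II, w=20) → cum 140
Optimal location: mile 23.

x = 23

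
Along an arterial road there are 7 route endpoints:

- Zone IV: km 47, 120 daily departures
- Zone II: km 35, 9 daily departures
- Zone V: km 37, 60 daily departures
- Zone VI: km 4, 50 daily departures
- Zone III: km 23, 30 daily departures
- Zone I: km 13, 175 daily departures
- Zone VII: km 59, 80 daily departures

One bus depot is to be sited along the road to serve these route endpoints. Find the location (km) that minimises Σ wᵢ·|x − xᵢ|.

x = 35

For a sum of weighted absolute distances on a line, the optimum is the weighted median (not the mean). Total weight W = 524; half-weight = 262.
Sort by position and accumulate weight:
  km 4 (Zone VI, w=50) → cum 50
  km 13 (Zone I, w=175) → cum 225
  km 23 (Zone III, w=30) → cum 255
  km 35 (Zone II, w=9) → cum 264  ≥ 262 → median here
  km 37 (Zone V, w=60) → cum 324
  km 47 (Zone IV, w=120) → cum 444
  km 59 (Zone VII, w=80) → cum 524
Optimal location: km 35.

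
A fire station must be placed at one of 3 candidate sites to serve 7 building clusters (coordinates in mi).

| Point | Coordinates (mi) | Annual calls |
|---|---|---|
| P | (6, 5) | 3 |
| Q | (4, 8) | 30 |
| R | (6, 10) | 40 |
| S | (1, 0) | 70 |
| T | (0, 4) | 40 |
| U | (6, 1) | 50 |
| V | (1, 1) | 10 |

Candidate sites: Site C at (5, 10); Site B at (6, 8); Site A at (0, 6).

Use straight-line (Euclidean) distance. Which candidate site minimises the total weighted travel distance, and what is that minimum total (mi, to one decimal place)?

Site A, total 1388.2 mi

Total weighted distance at each candidate:
  Site C (5, 10): total = 1740.0
  Site B (6, 8): total = 1533.8
  Site A (0, 6): total = 1388.2
Minimum is at Site A with total 1388.2 mi.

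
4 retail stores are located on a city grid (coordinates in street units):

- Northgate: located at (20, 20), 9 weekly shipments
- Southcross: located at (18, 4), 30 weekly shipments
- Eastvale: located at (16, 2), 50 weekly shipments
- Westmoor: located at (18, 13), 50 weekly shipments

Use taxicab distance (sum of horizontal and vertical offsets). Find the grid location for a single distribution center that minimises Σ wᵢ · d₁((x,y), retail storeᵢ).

Manhattan distance separates: Σwᵢ(|x−xᵢ|+|y−yᵢ|) = Σwᵢ|x−xᵢ| + Σwᵢ|y−yᵢ|, so x and y are optimised independently as 1-D weighted medians.
Total weight W = 139; half = 69.5.
x-coordinate, sorted with cumulative weight:
  x=16 (Eastvale, w=50) cum 50
  x=18 (Southcross, w=30) cum 80  ← median
  x=18 (Westmoor, w=50) cum 130
  x=20 (Northgate, w=9) cum 139
⇒ x* = 18
y-coordinate, sorted with cumulative weight:
  y=2 (Eastvale, w=50) cum 50
  y=4 (Southcross, w=30) cum 80  ← median
  y=13 (Westmoor, w=50) cum 130
  y=20 (Northgate, w=9) cum 139
⇒ y* = 4

(18, 4)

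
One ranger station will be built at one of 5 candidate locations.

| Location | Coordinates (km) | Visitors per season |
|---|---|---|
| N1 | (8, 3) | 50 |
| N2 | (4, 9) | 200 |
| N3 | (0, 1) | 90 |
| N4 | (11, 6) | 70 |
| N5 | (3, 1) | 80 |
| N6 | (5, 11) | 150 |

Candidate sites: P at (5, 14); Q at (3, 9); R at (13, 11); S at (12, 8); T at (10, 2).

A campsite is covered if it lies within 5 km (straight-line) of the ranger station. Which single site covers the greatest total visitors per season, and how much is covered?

Coverage radius r = 5 km; a point is covered iff (Δx)²+(Δy)² ≤ 5² = 25.
  P (5, 14): covers {N6} → 150
  Q (3, 9): covers {N2, N6} → 350
  R (13, 11): covers {none} → 0
  S (12, 8): covers {N4} → 70
  T (10, 2): covers {N1, N4} → 120
Maximum coverage at Q: 350 visitors per season.

Q, covering 350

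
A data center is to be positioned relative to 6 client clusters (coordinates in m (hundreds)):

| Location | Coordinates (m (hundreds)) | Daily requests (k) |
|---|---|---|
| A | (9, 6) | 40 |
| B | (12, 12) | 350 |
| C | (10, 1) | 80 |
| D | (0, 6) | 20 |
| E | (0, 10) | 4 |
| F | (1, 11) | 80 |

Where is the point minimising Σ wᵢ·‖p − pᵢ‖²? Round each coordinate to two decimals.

(9.48, 9.69)

The minimiser of Σwᵢ‖p−pᵢ‖² is the weighted centroid p* = (Σwᵢpᵢ)/(Σwᵢ).
Σwᵢ = 574.
Σwᵢxᵢ = 40·9 + 350·12 + 80·10 + 20·0 + 4·0 + 80·1 = 5440.
Σwᵢyᵢ = 40·6 + 350·12 + 80·1 + 20·6 + 4·10 + 80·11 = 5560.
x* = 5440/574 = 9.48, y* = 5560/574 = 9.69.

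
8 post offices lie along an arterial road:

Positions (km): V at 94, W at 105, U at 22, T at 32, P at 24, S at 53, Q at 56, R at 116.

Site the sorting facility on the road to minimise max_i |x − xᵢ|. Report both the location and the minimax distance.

The 1-center on a line is the midpoint of the two extreme points: leftmost at 22, rightmost at 116.
Optimal location = (22 + 116)/2 = 69; maximum distance = (116 − 22)/2 = 47.

location 69, max distance 47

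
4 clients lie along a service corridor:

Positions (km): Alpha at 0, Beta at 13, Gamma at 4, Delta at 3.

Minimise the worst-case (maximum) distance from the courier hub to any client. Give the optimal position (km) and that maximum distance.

location 6.5, max distance 6.5

The 1-center on a line is the midpoint of the two extreme points: leftmost at 0, rightmost at 13.
Optimal location = (0 + 13)/2 = 6.5; maximum distance = (13 − 0)/2 = 6.5.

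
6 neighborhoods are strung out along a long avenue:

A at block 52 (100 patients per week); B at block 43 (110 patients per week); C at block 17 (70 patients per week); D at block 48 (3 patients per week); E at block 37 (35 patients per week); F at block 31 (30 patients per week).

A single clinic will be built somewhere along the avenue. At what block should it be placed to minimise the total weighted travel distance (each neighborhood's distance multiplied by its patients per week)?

x = 43

For a sum of weighted absolute distances on a line, the optimum is the weighted median (not the mean). Total weight W = 348; half-weight = 174.
Sort by position and accumulate weight:
  block 17 (C, w=70) → cum 70
  block 31 (F, w=30) → cum 100
  block 37 (E, w=35) → cum 135
  block 43 (B, w=110) → cum 245  ≥ 174 → median here
  block 48 (D, w=3) → cum 248
  block 52 (A, w=100) → cum 348
Optimal location: block 43.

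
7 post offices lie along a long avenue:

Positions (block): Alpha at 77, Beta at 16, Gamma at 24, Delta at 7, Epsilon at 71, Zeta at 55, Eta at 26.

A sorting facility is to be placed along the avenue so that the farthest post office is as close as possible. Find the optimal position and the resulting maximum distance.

location 42, max distance 35

The 1-center on a line is the midpoint of the two extreme points: leftmost at 7, rightmost at 77.
Optimal location = (7 + 77)/2 = 42; maximum distance = (77 − 7)/2 = 35.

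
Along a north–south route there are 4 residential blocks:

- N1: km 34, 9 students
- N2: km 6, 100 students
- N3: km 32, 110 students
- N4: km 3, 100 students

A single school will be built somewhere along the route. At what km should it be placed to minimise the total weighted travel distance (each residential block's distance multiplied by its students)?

x = 6

For a sum of weighted absolute distances on a line, the optimum is the weighted median (not the mean). Total weight W = 319; half-weight = 159.5.
Sort by position and accumulate weight:
  km 3 (N4, w=100) → cum 100
  km 6 (N2, w=100) → cum 200  ≥ 159.5 → median here
  km 32 (N3, w=110) → cum 310
  km 34 (N1, w=9) → cum 319
Optimal location: km 6.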